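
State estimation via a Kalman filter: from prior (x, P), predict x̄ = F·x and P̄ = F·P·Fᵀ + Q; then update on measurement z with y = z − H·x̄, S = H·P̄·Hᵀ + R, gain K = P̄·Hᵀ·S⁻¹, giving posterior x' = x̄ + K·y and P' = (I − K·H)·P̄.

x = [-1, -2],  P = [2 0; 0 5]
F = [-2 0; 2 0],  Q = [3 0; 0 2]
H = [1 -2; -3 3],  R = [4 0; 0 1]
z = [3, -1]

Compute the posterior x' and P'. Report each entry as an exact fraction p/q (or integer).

x̄ = F·x = [2, -2]
P̄ = F·P·Fᵀ + Q = [11 -8; -8 10]
y = z − H·x̄ = [-3, 11]
S = H·P̄·Hᵀ + R = [87 -165; -165 334]
K = P̄·Hᵀ·S⁻¹ = [-129/611 -168/611; -34/141 2/47]
x' = x̄ + K·y = [-239/611, -38/47]
P' = (I − K·H)·P̄ = [628/611 44/47; 44/47 134/141]

x' = [-239/611, -38/47]
P' = [628/611 44/47; 44/47 134/141]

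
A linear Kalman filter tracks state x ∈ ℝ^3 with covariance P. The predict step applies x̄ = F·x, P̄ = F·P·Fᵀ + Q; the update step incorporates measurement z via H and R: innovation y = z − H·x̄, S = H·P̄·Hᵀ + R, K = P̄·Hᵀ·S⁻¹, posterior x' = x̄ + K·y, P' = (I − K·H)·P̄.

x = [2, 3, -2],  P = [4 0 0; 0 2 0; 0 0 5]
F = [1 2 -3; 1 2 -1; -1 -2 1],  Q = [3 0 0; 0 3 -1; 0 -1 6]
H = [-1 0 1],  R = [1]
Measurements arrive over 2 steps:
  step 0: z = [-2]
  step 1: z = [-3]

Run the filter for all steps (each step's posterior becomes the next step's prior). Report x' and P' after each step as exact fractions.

step 0: x̄ = F·x = [14, 10, -10]
step 0: P̄ = F·P·Fᵀ + Q = [60 27 -27; 27 20 -18; -27 -18 23]
step 0: y = z − H·x̄ = [22]
step 0: S = H·P̄·Hᵀ + R = [138]
step 0: K = P̄·Hᵀ·S⁻¹ = [-29/46; -15/46; 25/69]
step 0: x' = x̄ + K·y = [3/23, 65/23, -140/69]
step 0: P' = (I − K·H)·P̄ = [237/46 -63/46 104/23; -63/46 245/46 -39/23; 104/23 -39/23 337/69]
step 1: x̄ = F·x = [273/23, 539/69, -539/69]
step 1: P̄ = F·P·Fᵀ + Q = [2813/46 1431/46 -1431/46; 1431/46 3671/138 -3395/138; -1431/46 -3395/138 4085/138]
step 1: y = z − H·x̄ = [1151/69]
step 1: S = H·P̄·Hᵀ + R = [10624/69]
step 1: K = P̄·Hᵀ·S⁻¹ = [-3183/5312; -961/2656; 4189/10624]
step 1: x' = x̄ + K·y = [9955/5312, 4717/2656, -13113/10624]
step 1: P' = (I − K·H)·P̄ = [15587/2656 -3019/1328 27991/5312; -3019/1328 4279/664 -6999/2656; 27991/5312 -6999/2656 60171/10624]

step 0: x' = [3/23, 65/23, -140/69], P' = [237/46 -63/46 104/23; -63/46 245/46 -39/23; 104/23 -39/23 337/69]
step 1: x' = [9955/5312, 4717/2656, -13113/10624], P' = [15587/2656 -3019/1328 27991/5312; -3019/1328 4279/664 -6999/2656; 27991/5312 -6999/2656 60171/10624]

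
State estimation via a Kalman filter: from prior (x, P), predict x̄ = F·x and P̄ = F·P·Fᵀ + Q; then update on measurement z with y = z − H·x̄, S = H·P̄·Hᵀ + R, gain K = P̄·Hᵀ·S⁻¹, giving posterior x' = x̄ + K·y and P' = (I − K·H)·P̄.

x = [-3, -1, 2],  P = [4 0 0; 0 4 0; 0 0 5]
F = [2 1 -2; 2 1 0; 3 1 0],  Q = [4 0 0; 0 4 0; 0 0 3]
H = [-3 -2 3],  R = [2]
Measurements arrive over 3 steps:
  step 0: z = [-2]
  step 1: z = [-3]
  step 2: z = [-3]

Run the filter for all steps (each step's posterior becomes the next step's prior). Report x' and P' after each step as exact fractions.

step 0: x̄ = F·x = [-11, -7, -10]
step 0: P̄ = F·P·Fᵀ + Q = [44 20 28; 20 24 28; 28 28 43]
step 0: y = z − H·x̄ = [-19]
step 0: S = H·P̄·Hᵀ + R = [281]
step 0: K = P̄·Hᵀ·S⁻¹ = [-88/281; -24/281; -11/281]
step 0: x' = x̄ + K·y = [-1419/281, -1511/281, -2601/281]
step 0: P' = (I − K·H)·P̄ = [4620/281 3508/281 6900/281; 3508/281 6168/281 7604/281; 6900/281 7604/281 11962/281]
step 1: x̄ = F·x = [853/281, -4349/281, -5768/281]
step 1: P̄ = F·P·Fᵀ + Q = [2036/281 -4128/281 -5180/281; -4128/281 39804/281 51428/281; -5180/281 51428/281 69639/281]
step 1: y = z − H·x̄ = [10322/281]
step 1: S = H·P̄·Hᵀ + R = [231421/281]
step 1: K = P̄·Hᵀ·S⁻¹ = [-13392/231421; 87060/231421; 7153/13613]
step 1: x' = x̄ + K·y = [210569/231421, -383689/231421, -16678/13613]
step 1: P' = (I − K·H)·P̄ = [1038532/231421 749472/231421 89956/13613; 749472/231421 5807964/231421 275264/13613; 89956/13613 275264/13613 278234/13613]
step 2: x̄ = F·x = [604501/231421, 37449/231421, 248018/231421]
step 2: P̄ = F·P·Fᵀ + Q = [1853608/231421 -2516004/231421 -2747972/231421; -2516004/231421 13885664/231421 15786516/231421; -2747972/231421 15786516/231421 20345847/231421]
step 2: y = z − H·x̄ = [450084/231421]
step 2: S = H·P̄·Hᵀ + R = [85633849/231421]
step 2: K = P̄·Hᵀ·S⁻¹ = [-8772732/85633849; 27136232/85633849; 37708425/85633849]
step 2: x' = x̄ + K·y = [206624641/85633849, 66633909/85633849, 165113342/85633849]
step 2: P' = (I − K·H)·P̄ = [353342008/85633849 97673868/85633849 412609432/85633849; 97673868/85633849 1956208672/85633849 1419903804/85633849; 412609432/85633849 1419903804/85633849 1384350918/85633849]

step 0: x' = [-1419/281, -1511/281, -2601/281], P' = [4620/281 3508/281 6900/281; 3508/281 6168/281 7604/281; 6900/281 7604/281 11962/281]
step 1: x' = [210569/231421, -383689/231421, -16678/13613], P' = [1038532/231421 749472/231421 89956/13613; 749472/231421 5807964/231421 275264/13613; 89956/13613 275264/13613 278234/13613]
step 2: x' = [206624641/85633849, 66633909/85633849, 165113342/85633849], P' = [353342008/85633849 97673868/85633849 412609432/85633849; 97673868/85633849 1956208672/85633849 1419903804/85633849; 412609432/85633849 1419903804/85633849 1384350918/85633849]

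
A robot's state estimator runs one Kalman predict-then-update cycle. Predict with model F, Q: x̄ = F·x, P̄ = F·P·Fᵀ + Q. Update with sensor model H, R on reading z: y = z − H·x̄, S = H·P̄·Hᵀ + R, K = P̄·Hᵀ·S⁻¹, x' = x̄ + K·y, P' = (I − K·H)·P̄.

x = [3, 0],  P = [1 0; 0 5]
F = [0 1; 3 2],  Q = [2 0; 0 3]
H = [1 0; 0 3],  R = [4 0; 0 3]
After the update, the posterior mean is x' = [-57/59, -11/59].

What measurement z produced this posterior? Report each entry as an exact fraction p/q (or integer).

x̄ = F·x = [0, 9]
P̄ = F·P·Fᵀ + Q = [7 10; 10 32]
S = H·P̄·Hᵀ + R = [11 30; 30 291]
K = P̄·Hᵀ·S⁻¹ = [379/767 40/767; 10/767 252/767]
x' − x̄ = [-57/59, -542/59] = K·y
y = (KᵀK)⁻¹·Kᵀ·(x' − x̄) = [1, -28]
z = y + H·x̄ = [1, -28] + [0, 27] = [1, -1]

z = [1, -1]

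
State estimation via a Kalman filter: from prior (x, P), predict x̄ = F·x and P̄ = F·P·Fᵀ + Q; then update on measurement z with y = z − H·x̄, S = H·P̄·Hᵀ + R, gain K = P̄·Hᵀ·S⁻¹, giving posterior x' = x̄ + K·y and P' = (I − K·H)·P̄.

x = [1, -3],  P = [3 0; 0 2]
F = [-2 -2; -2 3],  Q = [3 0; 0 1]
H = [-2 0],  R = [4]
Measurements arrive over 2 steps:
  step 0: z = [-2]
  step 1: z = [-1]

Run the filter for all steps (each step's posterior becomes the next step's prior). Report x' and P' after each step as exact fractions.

step 0: x' = [9/8, -11], P' = [23/24 0; 0 31]
step 1: x' = [73/113, -1955/226], P' = [785/791 -1093/791; -1093/791 25404/791]

step 0: x̄ = F·x = [4, -11]
step 0: P̄ = F·P·Fᵀ + Q = [23 0; 0 31]
step 0: y = z − H·x̄ = [6]
step 0: S = H·P̄·Hᵀ + R = [96]
step 0: K = P̄·Hᵀ·S⁻¹ = [-23/48; 0]
step 0: x' = x̄ + K·y = [9/8, -11]
step 0: P' = (I − K·H)·P̄ = [23/24 0; 0 31]
step 1: x̄ = F·x = [79/4, -141/4]
step 1: P̄ = F·P·Fᵀ + Q = [785/6 -1093/6; -1093/6 1703/6]
step 1: y = z − H·x̄ = [77/2]
step 1: S = H·P̄·Hᵀ + R = [1582/3]
step 1: K = P̄·Hᵀ·S⁻¹ = [-785/1582; 1093/1582]
step 1: x' = x̄ + K·y = [73/113, -1955/226]
step 1: P' = (I − K·H)·P̄ = [785/791 -1093/791; -1093/791 25404/791]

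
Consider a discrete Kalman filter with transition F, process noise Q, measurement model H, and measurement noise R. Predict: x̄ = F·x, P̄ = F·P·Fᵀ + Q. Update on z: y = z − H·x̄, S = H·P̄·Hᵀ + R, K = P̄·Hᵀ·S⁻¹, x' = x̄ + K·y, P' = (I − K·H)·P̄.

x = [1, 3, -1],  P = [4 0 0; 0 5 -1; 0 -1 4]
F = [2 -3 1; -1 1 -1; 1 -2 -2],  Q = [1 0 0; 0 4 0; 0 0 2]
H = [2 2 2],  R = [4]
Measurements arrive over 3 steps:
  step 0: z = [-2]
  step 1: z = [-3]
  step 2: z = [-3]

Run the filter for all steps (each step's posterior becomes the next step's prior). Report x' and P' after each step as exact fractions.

step 0: x' = [-363/104, 93/52, 33/52], P' = [2999/104 -1009/52 -457/52; -1009/52 413/26 87/26; -457/52 87/26 155/26]
step 1: x' = [-40824/21727, 92703/86908, -61215/86908], P' = [542430/21727 -716965/43454 -337165/43454; -716965/43454 301903/21727 50989/21727; -337165/43454 50989/21727 129520/21727]
step 2: x' = [-63130737/15592268, 36471495/15592268, 3159687/15592268], P' = [416815977/15592268 -273232829/15592268 -132570007/15592268; -273232829/15592268 225893869/15592268 43343519/15592268; -132570007/15592268 43343519/15592268 97779329/15592268]

step 0: x̄ = F·x = [-8, 3, -3]
step 0: P̄ = F·P·Fᵀ + Q = [72 -31 26; -31 19 -6; 26 -6 34]
step 0: y = z − H·x̄ = [14]
step 0: S = H·P̄·Hᵀ + R = [416]
step 0: K = P̄·Hᵀ·S⁻¹ = [67/208; -9/104; 27/104]
step 0: x' = x̄ + K·y = [-363/104, 93/52, 33/52]
step 0: P' = (I − K·H)·P̄ = [2999/104 -1009/52 -457/52; -1009/52 413/26 87/26; -457/52 87/26 155/26]
step 1: x̄ = F·x = [-609/52, 483/104, -867/104]
step 1: P̄ = F·P·Fᵀ + Q = [11515/26 -8765/52 16465/52; -8765/52 7199/104 -12031/104; 16465/52 -12031/104 26807/104]
step 1: y = z − H·x̄ = [723/26]
step 1: S = H·P̄·Hᵀ + R = [43454/13]
step 1: K = P̄·Hᵀ·S⁻¹ = [15365/43454; -11181/86908; 23853/86908]
step 1: x' = x̄ + K·y = [-40824/21727, 92703/86908, -61215/86908]
step 1: P' = (I − K·H)·P̄ = [542430/21727 -716965/43454 -337165/43454; -716965/43454 301903/21727 50989/21727; -337165/43454 50989/21727 129520/21727]
step 2: x̄ = F·x = [-166479/21727, 158607/43454, -56568/21727]
step 2: P̄ = F·P·Fᵀ + Q = [8359620/21727 -3202798/21727 5856319/21727; -3202798/21727 1338583/21727 -2131226/21727; 5856319/21727 -2131226/21727 4827748/21727]
step 2: y = z − H·x̄ = [222306/21727]
step 2: S = H·P̄·Hᵀ + R = [62369072/21727]
step 2: K = P̄·Hᵀ·S⁻¹ = [11013141/31184536; -3995441/31184536; 8552841/31184536]
step 2: x' = x̄ + K·y = [-63130737/15592268, 36471495/15592268, 3159687/15592268]
step 2: P' = (I − K·H)·P̄ = [416815977/15592268 -273232829/15592268 -132570007/15592268; -273232829/15592268 225893869/15592268 43343519/15592268; -132570007/15592268 43343519/15592268 97779329/15592268]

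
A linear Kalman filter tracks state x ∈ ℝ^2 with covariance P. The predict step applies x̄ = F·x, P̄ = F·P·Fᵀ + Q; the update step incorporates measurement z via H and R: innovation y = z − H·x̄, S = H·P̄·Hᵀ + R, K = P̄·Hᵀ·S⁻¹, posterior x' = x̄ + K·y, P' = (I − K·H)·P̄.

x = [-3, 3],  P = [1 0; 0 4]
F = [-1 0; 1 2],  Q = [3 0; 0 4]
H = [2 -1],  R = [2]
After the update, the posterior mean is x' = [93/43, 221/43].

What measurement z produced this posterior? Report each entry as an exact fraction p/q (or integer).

x̄ = F·x = [3, 3]
P̄ = F·P·Fᵀ + Q = [4 -1; -1 21]
S = H·P̄·Hᵀ + R = [43]
K = P̄·Hᵀ·S⁻¹ = [9/43; -23/43]
x' − x̄ = [-36/43, 92/43] = K·y
y = (KᵀK)⁻¹·Kᵀ·(x' − x̄) = [-4]
z = y + H·x̄ = [-4] + [3] = [-1]

z = [-1]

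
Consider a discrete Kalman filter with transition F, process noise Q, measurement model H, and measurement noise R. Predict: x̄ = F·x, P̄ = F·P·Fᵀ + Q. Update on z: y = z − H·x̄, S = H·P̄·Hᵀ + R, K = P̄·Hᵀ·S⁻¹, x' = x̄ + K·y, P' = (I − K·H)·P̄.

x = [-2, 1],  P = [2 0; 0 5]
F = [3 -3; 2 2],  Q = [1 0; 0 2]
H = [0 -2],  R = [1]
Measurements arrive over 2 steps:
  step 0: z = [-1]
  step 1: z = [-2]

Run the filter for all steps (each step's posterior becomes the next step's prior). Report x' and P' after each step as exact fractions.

step 0: x̄ = F·x = [-9, -2]
step 0: P̄ = F·P·Fᵀ + Q = [64 -18; -18 30]
step 0: y = z − H·x̄ = [-5]
step 0: S = H·P̄·Hᵀ + R = [121]
step 0: K = P̄·Hᵀ·S⁻¹ = [36/121; -60/121]
step 0: x' = x̄ + K·y = [-1269/121, 58/121]
step 0: P' = (I − K·H)·P̄ = [6448/121 -18/121; -18/121 30/121]
step 1: x̄ = F·x = [-3981/121, -2422/121]
step 1: P̄ = F·P·Fᵀ + Q = [58747/121 38508/121; 38508/121 26010/121]
step 1: y = z − H·x̄ = [-5086/121]
step 1: S = H·P̄·Hᵀ + R = [104161/121]
step 1: K = P̄·Hᵀ·S⁻¹ = [-77016/104161; -52020/104161]
step 1: x' = x̄ + K·y = [-189765/104161, 101618/104161]
step 1: P' = (I − K·H)·P̄ = [1551091/104161 38508/104161; 38508/104161 26010/104161]

step 0: x' = [-1269/121, 58/121], P' = [6448/121 -18/121; -18/121 30/121]
step 1: x' = [-189765/104161, 101618/104161], P' = [1551091/104161 38508/104161; 38508/104161 26010/104161]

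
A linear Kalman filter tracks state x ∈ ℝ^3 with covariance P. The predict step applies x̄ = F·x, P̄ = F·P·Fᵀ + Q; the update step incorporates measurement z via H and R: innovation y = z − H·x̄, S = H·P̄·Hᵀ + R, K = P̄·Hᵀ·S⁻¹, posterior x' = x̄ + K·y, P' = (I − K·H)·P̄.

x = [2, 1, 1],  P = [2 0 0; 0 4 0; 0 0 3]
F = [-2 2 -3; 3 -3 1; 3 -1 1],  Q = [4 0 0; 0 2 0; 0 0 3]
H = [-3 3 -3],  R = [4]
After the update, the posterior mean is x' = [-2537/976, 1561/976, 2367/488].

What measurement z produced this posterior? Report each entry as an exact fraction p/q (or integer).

z = [-2]

x̄ = F·x = [-5, 4, 6]
P̄ = F·P·Fᵀ + Q = [55 -45 -29; -45 59 33; -29 33 28]
S = H·P̄·Hᵀ + R = [976]
K = P̄·Hᵀ·S⁻¹ = [-213/976; 213/976; 51/488]
x' − x̄ = [2343/976, -2343/976, -561/488] = K·y
y = (KᵀK)⁻¹·Kᵀ·(x' − x̄) = [-11]
z = y + H·x̄ = [-11] + [9] = [-2]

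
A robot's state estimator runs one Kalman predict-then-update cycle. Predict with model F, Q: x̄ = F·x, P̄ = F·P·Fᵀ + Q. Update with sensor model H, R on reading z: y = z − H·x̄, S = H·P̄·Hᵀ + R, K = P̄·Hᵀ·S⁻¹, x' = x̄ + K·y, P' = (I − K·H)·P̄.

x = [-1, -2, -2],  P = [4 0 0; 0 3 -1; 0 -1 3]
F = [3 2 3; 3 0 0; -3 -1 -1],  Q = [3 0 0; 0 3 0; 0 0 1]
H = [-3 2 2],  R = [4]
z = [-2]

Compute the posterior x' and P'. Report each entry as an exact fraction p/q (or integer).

x' = [466/375, 458/125, -1001/375]
P' = [988/375 794/125 -1118/375; 794/125 3141/125 -1984/125; -1118/375 -1984/125 4423/375]

x̄ = F·x = [-13, -3, 7]
P̄ = F·P·Fᵀ + Q = [66 36 -46; 36 39 -36; -46 -36 41]
y = z − H·x̄ = [-49]
S = H·P̄·Hᵀ + R = [750]
K = P̄·Hᵀ·S⁻¹ = [-109/375; -17/125; 74/375]
x' = x̄ + K·y = [466/375, 458/125, -1001/375]
P' = (I − K·H)·P̄ = [988/375 794/125 -1118/375; 794/125 3141/125 -1984/125; -1118/375 -1984/125 4423/375]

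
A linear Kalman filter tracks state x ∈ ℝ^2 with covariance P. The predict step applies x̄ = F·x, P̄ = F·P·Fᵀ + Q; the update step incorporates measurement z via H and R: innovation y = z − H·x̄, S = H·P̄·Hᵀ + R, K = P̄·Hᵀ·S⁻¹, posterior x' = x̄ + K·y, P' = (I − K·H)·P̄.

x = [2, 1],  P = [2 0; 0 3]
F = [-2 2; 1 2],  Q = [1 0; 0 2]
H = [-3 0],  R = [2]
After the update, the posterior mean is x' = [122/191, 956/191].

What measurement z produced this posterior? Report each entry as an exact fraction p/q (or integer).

z = [-2]

x̄ = F·x = [-2, 4]
P̄ = F·P·Fᵀ + Q = [21 8; 8 16]
S = H·P̄·Hᵀ + R = [191]
K = P̄·Hᵀ·S⁻¹ = [-63/191; -24/191]
x' − x̄ = [504/191, 192/191] = K·y
y = (KᵀK)⁻¹·Kᵀ·(x' − x̄) = [-8]
z = y + H·x̄ = [-8] + [6] = [-2]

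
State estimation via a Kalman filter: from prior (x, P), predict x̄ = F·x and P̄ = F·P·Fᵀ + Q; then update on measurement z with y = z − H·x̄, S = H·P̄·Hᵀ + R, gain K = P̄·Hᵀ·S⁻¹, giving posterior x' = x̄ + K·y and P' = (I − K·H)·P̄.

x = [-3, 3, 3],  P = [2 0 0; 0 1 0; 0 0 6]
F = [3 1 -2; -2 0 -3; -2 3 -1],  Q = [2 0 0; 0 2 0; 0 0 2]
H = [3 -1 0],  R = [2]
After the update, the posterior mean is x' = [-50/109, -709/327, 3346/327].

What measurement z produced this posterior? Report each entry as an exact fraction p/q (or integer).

z = [1]

x̄ = F·x = [-12, -3, 12]
P̄ = F·P·Fᵀ + Q = [45 24 3; 24 64 26; 3 26 25]
S = H·P̄·Hᵀ + R = [327]
K = P̄·Hᵀ·S⁻¹ = [37/109; 8/327; -17/327]
x' − x̄ = [1258/109, 272/327, -578/327] = K·y
y = (KᵀK)⁻¹·Kᵀ·(x' − x̄) = [34]
z = y + H·x̄ = [34] + [-33] = [1]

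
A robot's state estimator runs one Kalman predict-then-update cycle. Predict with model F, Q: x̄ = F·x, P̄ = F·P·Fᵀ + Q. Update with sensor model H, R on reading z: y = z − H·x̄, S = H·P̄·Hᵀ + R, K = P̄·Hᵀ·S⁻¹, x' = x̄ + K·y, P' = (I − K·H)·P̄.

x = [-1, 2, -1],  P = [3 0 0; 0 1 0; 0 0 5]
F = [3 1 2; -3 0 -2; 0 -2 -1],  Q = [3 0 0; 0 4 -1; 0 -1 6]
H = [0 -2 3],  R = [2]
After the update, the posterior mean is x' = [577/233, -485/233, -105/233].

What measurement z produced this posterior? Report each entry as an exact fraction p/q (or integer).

z = [3]

x̄ = F·x = [-3, 5, -3]
P̄ = F·P·Fᵀ + Q = [51 -47 -12; -47 51 9; -12 9 15]
S = H·P̄·Hᵀ + R = [233]
K = P̄·Hᵀ·S⁻¹ = [58/233; -75/233; 27/233]
x' − x̄ = [1276/233, -1650/233, 594/233] = K·y
y = (KᵀK)⁻¹·Kᵀ·(x' − x̄) = [22]
z = y + H·x̄ = [22] + [-19] = [3]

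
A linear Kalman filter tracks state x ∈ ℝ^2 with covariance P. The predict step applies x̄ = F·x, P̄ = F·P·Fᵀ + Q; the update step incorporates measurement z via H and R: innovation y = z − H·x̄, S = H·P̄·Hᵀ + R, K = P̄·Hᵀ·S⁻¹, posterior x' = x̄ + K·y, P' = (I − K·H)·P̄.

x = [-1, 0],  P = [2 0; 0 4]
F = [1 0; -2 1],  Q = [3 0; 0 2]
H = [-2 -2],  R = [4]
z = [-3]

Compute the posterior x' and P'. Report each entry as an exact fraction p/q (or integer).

x̄ = F·x = [-1, 2]
P̄ = F·P·Fᵀ + Q = [5 -4; -4 14]
y = z − H·x̄ = [-1]
S = H·P̄·Hᵀ + R = [48]
K = P̄·Hᵀ·S⁻¹ = [-1/24; -5/12]
x' = x̄ + K·y = [-23/24, 29/12]
P' = (I − K·H)·P̄ = [59/12 -29/6; -29/6 17/3]

x' = [-23/24, 29/12]
P' = [59/12 -29/6; -29/6 17/3]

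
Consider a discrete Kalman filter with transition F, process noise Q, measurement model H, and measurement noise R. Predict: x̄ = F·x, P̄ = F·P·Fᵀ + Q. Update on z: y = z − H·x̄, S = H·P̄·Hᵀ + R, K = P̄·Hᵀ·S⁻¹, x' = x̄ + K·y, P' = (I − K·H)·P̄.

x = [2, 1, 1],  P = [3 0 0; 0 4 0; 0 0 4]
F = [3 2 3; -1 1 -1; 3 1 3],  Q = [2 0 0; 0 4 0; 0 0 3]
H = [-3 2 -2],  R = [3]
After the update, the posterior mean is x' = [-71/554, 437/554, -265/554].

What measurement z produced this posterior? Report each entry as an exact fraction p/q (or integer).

z = [3]

x̄ = F·x = [11, -2, 10]
P̄ = F·P·Fᵀ + Q = [81 -13 71; -13 15 -17; 71 -17 70]
S = H·P̄·Hᵀ + R = [2216]
K = P̄·Hᵀ·S⁻¹ = [-411/2216; 103/2216; -387/2216]
x' − x̄ = [-6165/554, 1545/554, -5805/554] = K·y
y = (KᵀK)⁻¹·Kᵀ·(x' − x̄) = [60]
z = y + H·x̄ = [60] + [-57] = [3]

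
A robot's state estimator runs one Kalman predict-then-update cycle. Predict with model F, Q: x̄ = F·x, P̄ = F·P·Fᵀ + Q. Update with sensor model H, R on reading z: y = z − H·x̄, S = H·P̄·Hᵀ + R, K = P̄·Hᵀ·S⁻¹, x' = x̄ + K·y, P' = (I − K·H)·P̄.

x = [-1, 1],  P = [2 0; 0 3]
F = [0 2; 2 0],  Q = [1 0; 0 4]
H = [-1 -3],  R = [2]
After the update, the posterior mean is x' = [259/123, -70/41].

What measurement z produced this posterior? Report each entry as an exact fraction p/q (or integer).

z = [3]

x̄ = F·x = [2, -2]
P̄ = F·P·Fᵀ + Q = [13 0; 0 12]
S = H·P̄·Hᵀ + R = [123]
K = P̄·Hᵀ·S⁻¹ = [-13/123; -12/41]
x' − x̄ = [13/123, 12/41] = K·y
y = (KᵀK)⁻¹·Kᵀ·(x' − x̄) = [-1]
z = y + H·x̄ = [-1] + [4] = [3]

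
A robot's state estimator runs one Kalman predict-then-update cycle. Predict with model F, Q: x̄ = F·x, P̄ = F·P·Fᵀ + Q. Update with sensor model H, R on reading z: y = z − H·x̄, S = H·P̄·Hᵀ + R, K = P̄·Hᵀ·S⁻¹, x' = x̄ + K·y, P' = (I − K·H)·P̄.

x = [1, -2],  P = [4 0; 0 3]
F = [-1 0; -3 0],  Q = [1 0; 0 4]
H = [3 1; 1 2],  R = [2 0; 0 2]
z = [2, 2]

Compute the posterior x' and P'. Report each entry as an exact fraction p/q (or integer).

x̄ = F·x = [-1, -3]
P̄ = F·P·Fᵀ + Q = [5 12; 12 40]
y = z − H·x̄ = [8, 9]
S = H·P̄·Hᵀ + R = [159 179; 179 215]
K = P̄·Hᵀ·S⁻¹ = [307/1072 -111/1072; -4/67 32/67]
x' = x̄ + K·y = [385/1072, 55/67]
P' = (I − K·H)·P̄ = [145/536 -16/67; -16/67 40/67]

x' = [385/1072, 55/67]
P' = [145/536 -16/67; -16/67 40/67]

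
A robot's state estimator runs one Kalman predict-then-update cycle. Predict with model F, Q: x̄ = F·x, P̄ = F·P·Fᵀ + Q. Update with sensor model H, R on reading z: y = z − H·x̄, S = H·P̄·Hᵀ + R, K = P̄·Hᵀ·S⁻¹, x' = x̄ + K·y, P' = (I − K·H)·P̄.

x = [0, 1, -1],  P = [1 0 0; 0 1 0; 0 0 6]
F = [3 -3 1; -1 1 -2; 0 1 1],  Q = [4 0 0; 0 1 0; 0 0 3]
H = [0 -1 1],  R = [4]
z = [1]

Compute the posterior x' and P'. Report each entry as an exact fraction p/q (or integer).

x̄ = F·x = [-4, 3, 0]
P̄ = F·P·Fᵀ + Q = [28 -18 3; -18 27 -11; 3 -11 10]
y = z − H·x̄ = [4]
S = H·P̄·Hᵀ + R = [63]
K = P̄·Hᵀ·S⁻¹ = [1/3; -38/63; 1/3]
x' = x̄ + K·y = [-8/3, 37/63, 4/3]
P' = (I − K·H)·P̄ = [21 -16/3 -4; -16/3 257/63 5/3; -4 5/3 3]

x' = [-8/3, 37/63, 4/3]
P' = [21 -16/3 -4; -16/3 257/63 5/3; -4 5/3 3]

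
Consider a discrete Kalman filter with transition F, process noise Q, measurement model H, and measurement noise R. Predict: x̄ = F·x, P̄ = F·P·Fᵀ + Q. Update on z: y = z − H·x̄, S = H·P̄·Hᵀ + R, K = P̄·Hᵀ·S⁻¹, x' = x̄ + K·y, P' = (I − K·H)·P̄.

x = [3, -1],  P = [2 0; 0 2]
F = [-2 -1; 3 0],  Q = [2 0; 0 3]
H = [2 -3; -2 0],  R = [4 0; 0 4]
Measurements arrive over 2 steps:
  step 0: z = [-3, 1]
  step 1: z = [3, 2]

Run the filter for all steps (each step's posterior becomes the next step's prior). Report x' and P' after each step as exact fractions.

step 0: x̄ = F·x = [-5, 9]
step 0: P̄ = F·P·Fᵀ + Q = [12 -12; -12 21]
step 0: y = z − H·x̄ = [34, -9]
step 0: S = H·P̄·Hᵀ + R = [385 -120; -120 52]
step 0: K = P̄·Hᵀ·S⁻¹ = [12/281 -102/281; -411/1405 -60/281]
step 0: x' = x̄ + K·y = [-79/281, 1371/1405]
step 0: P' = (I − K·H)·P̄ = [204/281 120/281; 120/281 948/1405]
step 1: x̄ = F·x = [-581/1405, -237/281]
step 1: P̄ = F·P·Fᵀ + Q = [10238/1405 -1584/281; -1584/281 2679/281]
step 1: y = z − H·x̄ = [1822/1405, 1648/1405]
step 1: S = H·P̄·Hᵀ + R = [262167/1405 -88472/1405; -88472/1405 46572/1405]
step 1: K = P̄·Hᵀ·S⁻¹ = [44236/779777 -258805/779777; -214911/779777 -143046/779777]
step 1: x' = x̄ + K·y = [-568657/779777, -1104159/779777]
step 1: P' = (I − K·H)·P̄ = [517610/779777 286092/779777; 286092/779777 477276/779777]

step 0: x' = [-79/281, 1371/1405], P' = [204/281 120/281; 120/281 948/1405]
step 1: x' = [-568657/779777, -1104159/779777], P' = [517610/779777 286092/779777; 286092/779777 477276/779777]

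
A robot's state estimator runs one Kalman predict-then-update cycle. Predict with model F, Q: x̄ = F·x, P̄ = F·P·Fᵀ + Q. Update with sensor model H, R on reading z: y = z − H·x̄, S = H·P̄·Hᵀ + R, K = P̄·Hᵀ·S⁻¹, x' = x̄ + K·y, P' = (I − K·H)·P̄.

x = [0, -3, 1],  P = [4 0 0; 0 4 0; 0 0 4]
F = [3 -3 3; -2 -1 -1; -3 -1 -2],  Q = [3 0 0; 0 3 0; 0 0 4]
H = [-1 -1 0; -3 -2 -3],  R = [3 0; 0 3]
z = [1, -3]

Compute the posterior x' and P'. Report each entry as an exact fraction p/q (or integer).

x' = [-5353/3681, 3242/3681, 6901/3681]
P' = [16910/1227 -11539/1227 -9476/1227; -11539/1227 9539/1227 5464/1227; -9476/1227 5464/1227 6308/1227]

x̄ = F·x = [12, 2, 1]
P̄ = F·P·Fᵀ + Q = [111 -24 -48; -24 27 36; -48 36 60]
y = z − H·x̄ = [15, 40]
S = H·P̄·Hᵀ + R = [93 231; 231 930]
K = P̄·Hᵀ·S⁻¹ = [-5371/3681 776/3681; 2000/3681 -853/3681; 4012/3681 -1424/3681]
x' = x̄ + K·y = [-5353/3681, 3242/3681, 6901/3681]
P' = (I − K·H)·P̄ = [16910/1227 -11539/1227 -9476/1227; -11539/1227 9539/1227 5464/1227; -9476/1227 5464/1227 6308/1227]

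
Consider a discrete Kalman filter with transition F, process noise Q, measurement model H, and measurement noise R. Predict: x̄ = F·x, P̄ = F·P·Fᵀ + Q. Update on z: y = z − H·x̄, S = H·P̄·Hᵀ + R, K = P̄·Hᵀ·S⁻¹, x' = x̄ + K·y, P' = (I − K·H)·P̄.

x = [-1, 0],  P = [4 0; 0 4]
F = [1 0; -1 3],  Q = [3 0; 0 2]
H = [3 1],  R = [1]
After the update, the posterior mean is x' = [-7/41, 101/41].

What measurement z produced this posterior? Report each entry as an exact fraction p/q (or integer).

x̄ = F·x = [-1, 1]
P̄ = F·P·Fᵀ + Q = [7 -4; -4 42]
S = H·P̄·Hᵀ + R = [82]
K = P̄·Hᵀ·S⁻¹ = [17/82; 15/41]
x' − x̄ = [34/41, 60/41] = K·y
y = (KᵀK)⁻¹·Kᵀ·(x' − x̄) = [4]
z = y + H·x̄ = [4] + [-2] = [2]

z = [2]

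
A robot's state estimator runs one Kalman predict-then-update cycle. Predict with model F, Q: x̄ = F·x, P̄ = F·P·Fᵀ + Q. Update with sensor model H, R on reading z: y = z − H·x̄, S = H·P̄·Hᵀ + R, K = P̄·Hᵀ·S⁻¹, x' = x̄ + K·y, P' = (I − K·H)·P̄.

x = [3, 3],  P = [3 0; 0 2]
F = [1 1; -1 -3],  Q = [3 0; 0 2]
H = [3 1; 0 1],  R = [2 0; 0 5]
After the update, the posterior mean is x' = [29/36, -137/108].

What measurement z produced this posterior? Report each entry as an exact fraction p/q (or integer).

x̄ = F·x = [6, -12]
P̄ = F·P·Fᵀ + Q = [8 -9; -9 23]
S = H·P̄·Hᵀ + R = [43 -4; -4 28]
K = P̄·Hᵀ·S⁻¹ = [32/99 -109/396; -5/297 973/1188]
x' − x̄ = [-187/36, 1159/108] = K·y
y = (KᵀK)⁻¹·Kᵀ·(x' − x̄) = [-5, 13]
z = y + H·x̄ = [-5, 13] + [6, -12] = [1, 1]

z = [1, 1]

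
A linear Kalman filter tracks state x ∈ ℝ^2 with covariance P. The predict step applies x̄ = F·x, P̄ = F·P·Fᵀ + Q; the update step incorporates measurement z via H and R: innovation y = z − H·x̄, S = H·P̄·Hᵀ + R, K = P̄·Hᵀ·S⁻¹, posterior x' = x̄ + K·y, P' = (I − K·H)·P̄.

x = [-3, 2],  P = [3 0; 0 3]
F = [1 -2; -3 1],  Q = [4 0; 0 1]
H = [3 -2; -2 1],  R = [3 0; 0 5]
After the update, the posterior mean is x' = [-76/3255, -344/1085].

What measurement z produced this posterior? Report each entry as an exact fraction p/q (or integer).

z = [2, 3]

x̄ = F·x = [-7, 11]
P̄ = F·P·Fᵀ + Q = [19 -15; -15 31]
S = H·P̄·Hᵀ + R = [478 -281; -281 172]
K = P̄·Hᵀ·S⁻¹ = [71/3255 -887/3255; -421/1085 -303/1085]
x' − x̄ = [22709/3255, -12279/1085] = K·y
y = (KᵀK)⁻¹·Kᵀ·(x' − x̄) = [45, -22]
z = y + H·x̄ = [45, -22] + [-43, 25] = [2, 3]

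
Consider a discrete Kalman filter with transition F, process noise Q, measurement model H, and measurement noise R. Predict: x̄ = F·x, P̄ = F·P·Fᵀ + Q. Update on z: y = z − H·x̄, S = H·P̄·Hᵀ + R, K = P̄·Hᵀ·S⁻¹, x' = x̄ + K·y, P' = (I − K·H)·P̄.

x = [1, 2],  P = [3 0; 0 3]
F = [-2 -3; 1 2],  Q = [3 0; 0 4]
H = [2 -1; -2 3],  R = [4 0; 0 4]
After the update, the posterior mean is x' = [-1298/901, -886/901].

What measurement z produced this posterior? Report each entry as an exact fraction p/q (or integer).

z = [-3, -1]

x̄ = F·x = [-8, 5]
P̄ = F·P·Fᵀ + Q = [42 -24; -24 19]
S = H·P̄·Hᵀ + R = [287 -417; -417 631]
K = P̄·Hᵀ·S⁻¹ = [387/901 33/901; 377/1802 549/1802]
x' − x̄ = [5910/901, -5391/901] = K·y
y = (KᵀK)⁻¹·Kᵀ·(x' − x̄) = [18, -32]
z = y + H·x̄ = [18, -32] + [-21, 31] = [-3, -1]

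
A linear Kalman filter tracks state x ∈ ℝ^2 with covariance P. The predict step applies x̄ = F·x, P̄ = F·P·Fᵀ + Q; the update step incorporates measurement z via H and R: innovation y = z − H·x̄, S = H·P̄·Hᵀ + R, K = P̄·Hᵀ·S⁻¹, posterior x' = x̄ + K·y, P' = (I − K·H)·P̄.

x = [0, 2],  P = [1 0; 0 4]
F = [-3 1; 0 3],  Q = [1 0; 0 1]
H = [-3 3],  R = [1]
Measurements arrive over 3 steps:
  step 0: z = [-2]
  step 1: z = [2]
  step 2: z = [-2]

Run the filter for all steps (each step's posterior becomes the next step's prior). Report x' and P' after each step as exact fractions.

step 0: x' = [143/61, 207/122], P' = [845/61 1689/122; 1689/122 3403/244]
step 1: x' = [-550179/382874, -293739/382874], P' = [686279/765748 652287/765748; 652287/765748 703351/765748]
step 2: x' = [238717674/165905443, 124148514/165905443], P' = [148761191/165905443 141268773/165905443; 141268773/165905443 152125210/165905443]

step 0: x̄ = F·x = [2, 6]
step 0: P̄ = F·P·Fᵀ + Q = [14 12; 12 37]
step 0: y = z − H·x̄ = [-14]
step 0: S = H·P̄·Hᵀ + R = [244]
step 0: K = P̄·Hᵀ·S⁻¹ = [-3/122; 75/244]
step 0: x' = x̄ + K·y = [143/61, 207/122]
step 0: P' = (I − K·H)·P̄ = [845/61 1689/122; 1689/122 3403/244]
step 1: x̄ = F·x = [-651/122, 621/122]
step 1: P̄ = F·P·Fᵀ + Q = [13799/244 -20193/244; -20193/244 30871/244]
step 1: y = z − H·x̄ = [-1786/61]
step 1: S = H·P̄·Hᵀ + R = [191437/61]
step 1: K = P̄·Hᵀ·S⁻¹ = [-25494/191437; 38298/191437]
step 1: x' = x̄ + K·y = [-550179/382874, -293739/382874]
step 1: P' = (I − K·H)·P̄ = [686279/765748 652287/765748; 652287/765748 703351/765748]
step 2: x̄ = F·x = [678399/191437, -881217/382874]
step 2: P̄ = F·P·Fᵀ + Q = [932972/191437 -1880265/382874; -1880265/382874 7095907/765748]
step 2: y = z − H·x̄ = [5948297/382874]
step 2: S = H·P̄·Hᵀ + R = [165905443/765748]
step 2: K = P̄·Hᵀ·S⁻¹ = [-22477254/165905443; 32569311/165905443]
step 2: x' = x̄ + K·y = [238717674/165905443, 124148514/165905443]
step 2: P' = (I − K·H)·P̄ = [148761191/165905443 141268773/165905443; 141268773/165905443 152125210/165905443]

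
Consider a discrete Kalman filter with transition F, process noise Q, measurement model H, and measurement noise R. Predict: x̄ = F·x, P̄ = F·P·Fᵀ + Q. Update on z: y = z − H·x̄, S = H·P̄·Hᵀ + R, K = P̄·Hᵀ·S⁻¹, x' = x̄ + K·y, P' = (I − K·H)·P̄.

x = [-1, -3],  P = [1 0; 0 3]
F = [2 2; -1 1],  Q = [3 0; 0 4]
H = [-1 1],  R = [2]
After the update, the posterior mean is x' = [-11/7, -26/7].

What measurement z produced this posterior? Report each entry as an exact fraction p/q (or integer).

z = [-3]

x̄ = F·x = [-8, -2]
P̄ = F·P·Fᵀ + Q = [19 4; 4 8]
S = H·P̄·Hᵀ + R = [21]
K = P̄·Hᵀ·S⁻¹ = [-5/7; 4/21]
x' − x̄ = [45/7, -12/7] = K·y
y = (KᵀK)⁻¹·Kᵀ·(x' − x̄) = [-9]
z = y + H·x̄ = [-9] + [6] = [-3]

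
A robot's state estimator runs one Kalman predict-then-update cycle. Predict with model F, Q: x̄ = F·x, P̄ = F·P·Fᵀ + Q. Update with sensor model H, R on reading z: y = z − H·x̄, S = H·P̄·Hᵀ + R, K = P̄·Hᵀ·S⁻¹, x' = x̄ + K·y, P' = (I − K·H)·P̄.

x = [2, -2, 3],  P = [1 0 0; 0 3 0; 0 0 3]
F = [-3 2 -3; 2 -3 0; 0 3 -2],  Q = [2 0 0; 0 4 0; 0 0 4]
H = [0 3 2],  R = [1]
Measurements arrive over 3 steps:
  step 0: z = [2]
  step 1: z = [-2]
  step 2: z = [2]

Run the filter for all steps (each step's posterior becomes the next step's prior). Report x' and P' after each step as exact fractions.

step 0: x' = [-19, 359/41, -497/41], P' = [50 -24 36; -24 3139/164 -4683/164; 36 -4683/164 7027/164]
step 1: x' = [2727229/190487, -1499590/190487, 2051536/190487], P' = [161776355/190487 -79076949/190487 118512987/190487; -79076949/190487 39232587/190487 -58789053/190487; 118512987/190487 -58789053/190487 88141419/190487]
step 2: x' = [-6549987263/1672305047, 5510083499/1672305047, -6589751445/1672305047], P' = [749042516062/1672305047 -352720851606/1672305047 527951238462/1672305047; -352720851606/1672305047 341625272615/3344610094 -511167424107/3344610094; 527951238462/1672305047 -511167424107/3344610094 765681513839/3344610094]

step 0: x̄ = F·x = [-19, 10, -12]
step 0: P̄ = F·P·Fᵀ + Q = [50 -24 36; -24 35 -27; 36 -27 43]
step 0: y = z − H·x̄ = [-4]
step 0: S = H·P̄·Hᵀ + R = [164]
step 0: K = P̄·Hᵀ·S⁻¹ = [0; 51/164; 5/164]
step 0: x' = x̄ + K·y = [-19, 359/41, -497/41]
step 0: P' = (I − K·H)·P̄ = [50 -24 36; -24 3139/164 -4683/164; 36 -4683/164 7027/164]
step 1: x̄ = F·x = [4546/41, -2635/41, 2071/41]
step 1: P̄ = F·P·Fᵀ + Q = [359627/164 -196773/164 192723/164; -196773/164 108939/164 -103581/164; 192723/164 -103581/164 113211/164]
step 1: y = z − H·x̄ = [3681/41]
step 1: S = H·P̄·Hᵀ + R = [190487/164]
step 1: K = P̄·Hᵀ·S⁻¹ = [-204873/190487; 119655/190487; -84321/190487]
step 1: x' = x̄ + K·y = [2727229/190487, -1499590/190487, 2051536/190487]
step 1: P' = (I − K·H)·P̄ = [161776355/190487 -79076949/190487 118512987/190487; -79076949/190487 39232587/190487 -58789053/190487; 118512987/190487 -58789053/190487 88141419/190487]
step 2: x̄ = F·x = [-17335475/190487, 9953228/190487, -8601842/190487]
step 2: P̄ = F·P·Fᵀ + Q = [6194197078/190487 -3474233388/190487 2951272188/190487; -3474233388/190487 1949884039/190487 -1654341243/190487; 2951272188/190487 -1654341243/190487 1411889543/190487]
step 2: y = z − H·x̄ = [-12275026/190487]
step 2: S = H·P̄·Hᵀ + R = [3344610094/190487]
step 2: K = P̄·Hᵀ·S⁻¹ = [-2260077894/1672305047; 2540969631/3344610094; -2139244643/3344610094]
step 2: x' = x̄ + K·y = [-6549987263/1672305047, 5510083499/1672305047, -6589751445/1672305047]
step 2: P' = (I − K·H)·P̄ = [749042516062/1672305047 -352720851606/1672305047 527951238462/1672305047; -352720851606/1672305047 341625272615/3344610094 -511167424107/3344610094; 527951238462/1672305047 -511167424107/3344610094 765681513839/3344610094]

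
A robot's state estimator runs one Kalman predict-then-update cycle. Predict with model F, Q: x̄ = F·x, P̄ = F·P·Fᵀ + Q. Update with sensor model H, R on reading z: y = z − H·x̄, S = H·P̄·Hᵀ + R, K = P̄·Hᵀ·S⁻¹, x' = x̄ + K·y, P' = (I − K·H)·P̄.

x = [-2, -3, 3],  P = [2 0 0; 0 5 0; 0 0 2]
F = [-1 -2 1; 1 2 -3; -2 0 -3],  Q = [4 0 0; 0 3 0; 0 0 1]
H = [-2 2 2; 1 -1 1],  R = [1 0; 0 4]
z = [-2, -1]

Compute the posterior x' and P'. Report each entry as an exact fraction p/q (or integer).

x̄ = F·x = [11, -17, -5]
P̄ = F·P·Fᵀ + Q = [28 -28 -2; -28 43 14; -2 14 27]
y = z − H·x̄ = [64, -24]
S = H·P̄·Hᵀ + R = [745 -200; -200 126]
K = P̄·Hᵀ·S⁻¹ = [-1908/26935 1703/5387; 1002/5387 -1693/10774; 6518/26935 5079/10774]
x' = x̄ + K·y = [-30187/26935, -7135/5387, -22263/26935]
P' = (I − K·H)·P̄ = [73042/26935 11107/5387 16553/26935; 11107/5387 26101/10774 -2885/10774; 16553/26935 -2885/10774 54049/53870]

x' = [-30187/26935, -7135/5387, -22263/26935]
P' = [73042/26935 11107/5387 16553/26935; 11107/5387 26101/10774 -2885/10774; 16553/26935 -2885/10774 54049/53870]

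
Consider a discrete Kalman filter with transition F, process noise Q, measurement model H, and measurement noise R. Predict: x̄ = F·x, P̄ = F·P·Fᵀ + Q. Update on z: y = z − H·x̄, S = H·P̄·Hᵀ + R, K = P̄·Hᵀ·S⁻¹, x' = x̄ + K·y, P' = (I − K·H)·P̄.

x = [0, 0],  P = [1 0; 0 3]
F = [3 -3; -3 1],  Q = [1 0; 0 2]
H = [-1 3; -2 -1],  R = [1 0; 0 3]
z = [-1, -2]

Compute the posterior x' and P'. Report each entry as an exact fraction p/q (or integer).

x̄ = F·x = [0, 0]
P̄ = F·P·Fᵀ + Q = [37 -18; -18 14]
y = z − H·x̄ = [-1, -2]
S = H·P̄·Hᵀ + R = [272 122; 122 93]
K = P̄·Hᵀ·S⁻¹ = [-1631/10412 -2065/5206; 724/2603 -334/2603]
x' = x̄ + K·y = [9891/10412, -56/2603]
P' = (I − K·H)·P̄ = [5543/10412 326/2603; 326/2603 350/2603]

x' = [9891/10412, -56/2603]
P' = [5543/10412 326/2603; 326/2603 350/2603]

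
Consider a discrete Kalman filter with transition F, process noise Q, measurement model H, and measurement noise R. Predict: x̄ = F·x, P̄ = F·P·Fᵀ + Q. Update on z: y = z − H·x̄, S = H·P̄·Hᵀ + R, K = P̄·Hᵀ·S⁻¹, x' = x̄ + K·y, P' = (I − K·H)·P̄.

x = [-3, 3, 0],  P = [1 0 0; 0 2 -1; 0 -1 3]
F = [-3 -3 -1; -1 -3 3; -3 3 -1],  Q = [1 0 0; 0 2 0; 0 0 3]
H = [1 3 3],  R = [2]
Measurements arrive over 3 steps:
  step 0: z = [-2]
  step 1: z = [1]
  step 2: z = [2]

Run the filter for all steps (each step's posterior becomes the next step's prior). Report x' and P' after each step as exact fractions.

step 0: x̄ = F·x = [0, -6, 18]
step 0: P̄ = F·P·Fᵀ + Q = [25 18 -6; 18 66 -36; -6 -36 39]
step 0: y = z − H·x̄ = [-38]
step 0: S = H·P̄·Hᵀ + R = [396]
step 0: K = P̄·Hᵀ·S⁻¹ = [61/396; 3/11; 1/132]
step 0: x' = x̄ + K·y = [-1159/198, -180/11, 1169/66]
step 0: P' = (I − K·H)·P̄ = [6179/396 15/11 -853/132; 15/11 402/11 -405/11; -853/132 -405/11 1715/44]
step 1: x̄ = F·x = [1615/33, 10700/99, -1625/33]
step 1: P̄ = F·P·Fᵀ + Q = [3016/11 18076/33 -2071/11; 18076/33 139292/99 -25772/33; -2071/11 -25772/33 7358/11]
step 1: y = z − H·x̄ = [-2469/11]
step 1: S = H·P̄·Hᵀ + R = [77646/11]
step 1: K = P̄·Hᵀ·S⁻¹ = [14879/77646; 13342/38823; -1923/25882]
step 1: x' = x̄ + K·y = [460289/77646, 3604046/116469, -2528599/77646]
step 1: P' = (I − K·H)·P̄ = [1163245/77646 1072906/12941 -2271755/25882; 1072906/12941 66774908/116469 -23322314/38823; -2271755/25882 -23322314/38823 16304179/25882]
step 2: x̄ = F·x = [-1010060/12941, -2542363/12941, 4177912/38823]
step 2: P̄ = F·P·Fᵀ + Q = [42537221/12941 111506782/12941 -63693216/12941; 111506782/12941 880650164/38823 -168414354/12941; -63693216/12941 -168414354/12941 97227743/12941]
step 2: y = z − H·x̄ = [4485119/12941]
step 2: S = H·P̄·Hᵀ + R = [814986306/12941]
step 2: K = P̄·Hᵀ·S⁻¹ = [185977919/814986306; 81152314/135831051; -92417683/271662102]
step 2: x' = x̄ + K·y = [845995661/814986306, 1440842833/135831051, -2795573809/271662102]
step 2: P' = (I − K·H)·P̄ = [6140657965/814986306 4137617876/135831051 -8916202655/271662102; 4137617876/135831051 9247715044/45277017 -9689416516/45277017; -8916202655/271662102 -9689416516/45277017 20348984953/90554034]

step 0: x' = [-1159/198, -180/11, 1169/66], P' = [6179/396 15/11 -853/132; 15/11 402/11 -405/11; -853/132 -405/11 1715/44]
step 1: x' = [460289/77646, 3604046/116469, -2528599/77646], P' = [1163245/77646 1072906/12941 -2271755/25882; 1072906/12941 66774908/116469 -23322314/38823; -2271755/25882 -23322314/38823 16304179/25882]
step 2: x' = [845995661/814986306, 1440842833/135831051, -2795573809/271662102], P' = [6140657965/814986306 4137617876/135831051 -8916202655/271662102; 4137617876/135831051 9247715044/45277017 -9689416516/45277017; -8916202655/271662102 -9689416516/45277017 20348984953/90554034]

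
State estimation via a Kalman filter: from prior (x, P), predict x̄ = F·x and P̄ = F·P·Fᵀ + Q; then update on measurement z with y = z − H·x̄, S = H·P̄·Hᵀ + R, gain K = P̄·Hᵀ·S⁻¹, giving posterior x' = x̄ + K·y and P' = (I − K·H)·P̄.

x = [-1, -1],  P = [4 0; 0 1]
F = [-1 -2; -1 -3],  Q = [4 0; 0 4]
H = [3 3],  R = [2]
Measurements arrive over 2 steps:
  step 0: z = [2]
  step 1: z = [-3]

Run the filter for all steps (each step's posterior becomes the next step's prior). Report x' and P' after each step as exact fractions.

step 0: x' = [75/443, 233/443], P' = [960/443 -916/443; -916/443 970/443]
step 1: x' = [-7027/15089, -8280/15089], P' = [33110/15089 -31823/15089; -31823/15089 67729/30178]

step 0: x̄ = F·x = [3, 4]
step 0: P̄ = F·P·Fᵀ + Q = [12 10; 10 17]
step 0: y = z − H·x̄ = [-19]
step 0: S = H·P̄·Hᵀ + R = [443]
step 0: K = P̄·Hᵀ·S⁻¹ = [66/443; 81/443]
step 0: x' = x̄ + K·y = [75/443, 233/443]
step 0: P' = (I − K·H)·P̄ = [960/443 -916/443; -916/443 970/443]
step 1: x̄ = F·x = [-541/443, -774/443]
step 1: P̄ = F·P·Fᵀ + Q = [2948/443 2200/443; 2200/443 5966/443]
step 1: y = z − H·x̄ = [2616/443]
step 1: S = H·P̄·Hᵀ + R = [120712/443]
step 1: K = P̄·Hᵀ·S⁻¹ = [3861/30178; 12249/60356]
step 1: x' = x̄ + K·y = [-7027/15089, -8280/15089]
step 1: P' = (I − K·H)·P̄ = [33110/15089 -31823/15089; -31823/15089 67729/30178]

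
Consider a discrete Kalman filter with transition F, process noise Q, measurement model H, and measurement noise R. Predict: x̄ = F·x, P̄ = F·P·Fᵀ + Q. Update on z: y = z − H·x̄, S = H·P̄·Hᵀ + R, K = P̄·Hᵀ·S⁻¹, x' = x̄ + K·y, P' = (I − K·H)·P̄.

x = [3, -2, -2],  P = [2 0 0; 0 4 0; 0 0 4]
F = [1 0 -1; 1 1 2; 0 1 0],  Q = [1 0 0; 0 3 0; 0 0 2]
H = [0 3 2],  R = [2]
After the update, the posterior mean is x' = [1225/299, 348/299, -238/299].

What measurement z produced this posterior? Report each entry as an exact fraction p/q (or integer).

x̄ = F·x = [5, -3, -2]
P̄ = F·P·Fᵀ + Q = [7 -6 0; -6 25 4; 0 4 6]
S = H·P̄·Hᵀ + R = [299]
K = P̄·Hᵀ·S⁻¹ = [-18/299; 83/299; 24/299]
x' − x̄ = [-270/299, 1245/299, 360/299] = K·y
y = (KᵀK)⁻¹·Kᵀ·(x' − x̄) = [15]
z = y + H·x̄ = [15] + [-13] = [2]

z = [2]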